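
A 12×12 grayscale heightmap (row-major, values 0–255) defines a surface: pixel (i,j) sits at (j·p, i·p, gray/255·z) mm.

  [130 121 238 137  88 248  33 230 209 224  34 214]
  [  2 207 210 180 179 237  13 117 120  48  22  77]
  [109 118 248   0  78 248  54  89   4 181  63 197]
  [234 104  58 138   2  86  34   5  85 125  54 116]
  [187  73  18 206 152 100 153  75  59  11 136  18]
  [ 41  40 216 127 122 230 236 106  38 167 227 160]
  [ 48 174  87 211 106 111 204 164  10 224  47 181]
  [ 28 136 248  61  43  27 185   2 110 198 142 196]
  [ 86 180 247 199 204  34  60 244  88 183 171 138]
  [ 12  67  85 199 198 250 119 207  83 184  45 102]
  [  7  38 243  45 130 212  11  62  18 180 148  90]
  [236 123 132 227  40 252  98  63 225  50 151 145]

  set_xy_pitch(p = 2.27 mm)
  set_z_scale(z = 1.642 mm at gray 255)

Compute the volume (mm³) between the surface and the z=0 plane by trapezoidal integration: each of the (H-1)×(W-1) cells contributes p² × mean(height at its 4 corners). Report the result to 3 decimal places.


493.736

height_mm = gray/255 × 1.642; cell vol = 2.27² × mean(4 corners)
unit = 2.27² × 1.642 / (4×255) = 0.00829516 mm³ per gray-sum
row 0: Σ corner-gray over 11 cells = 6213  → 51.5378
row 1: Σ corner-gray over 11 cells = 5217  → 43.2758
row 2: Σ corner-gray over 11 cells = 4204  → 34.8728
row 3: Σ corner-gray over 11 cells = 3903  → 32.3760
row 4: Σ corner-gray over 11 cells = 5390  → 44.7109
row 5: Σ corner-gray over 11 cells = 6124  → 50.7996
row 6: Σ corner-gray over 11 cells = 5433  → 45.0676
row 7: Σ corner-gray over 11 cells = 5972  → 49.5387
row 8: Σ corner-gray over 11 cells = 6432  → 53.3545
row 9: Σ corner-gray over 11 cells = 5259  → 43.6242
row 10: Σ corner-gray over 11 cells = 5374  → 44.5782
Σ rows: total corner-gray = 59521  → 493.7361 mm³


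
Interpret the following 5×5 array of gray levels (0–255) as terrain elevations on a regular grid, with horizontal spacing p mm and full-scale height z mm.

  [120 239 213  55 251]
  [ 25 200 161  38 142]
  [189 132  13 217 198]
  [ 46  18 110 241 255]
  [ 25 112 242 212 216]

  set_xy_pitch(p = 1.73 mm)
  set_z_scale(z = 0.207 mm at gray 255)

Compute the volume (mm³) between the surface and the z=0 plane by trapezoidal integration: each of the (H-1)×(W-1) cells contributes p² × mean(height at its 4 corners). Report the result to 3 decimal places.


5.459

height_mm = gray/255 × 0.207; cell vol = 1.73² × mean(4 corners)
unit = 1.73² × 0.207 / (4×255) = 0.000607383 mm³ per gray-sum
row 0: Σ corner-gray over 4 cells = 2350  → 1.4273
row 1: Σ corner-gray over 4 cells = 2076  → 1.2609
row 2: Σ corner-gray over 4 cells = 2150  → 1.3059
row 3: Σ corner-gray over 4 cells = 2412  → 1.4650
Σ rows: total corner-gray = 8988  → 5.4592 mm³


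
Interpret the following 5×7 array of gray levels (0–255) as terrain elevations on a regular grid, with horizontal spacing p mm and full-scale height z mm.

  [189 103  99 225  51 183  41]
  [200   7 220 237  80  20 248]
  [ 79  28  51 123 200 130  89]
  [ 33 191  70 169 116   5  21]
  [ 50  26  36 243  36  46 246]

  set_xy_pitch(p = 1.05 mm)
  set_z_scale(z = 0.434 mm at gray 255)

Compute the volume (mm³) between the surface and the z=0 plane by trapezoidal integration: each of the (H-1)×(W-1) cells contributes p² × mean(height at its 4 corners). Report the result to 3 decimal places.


4.949

height_mm = gray/255 × 0.434; cell vol = 1.05² × mean(4 corners)
unit = 1.05² × 0.434 / (4×255) = 0.000469103 mm³ per gray-sum
row 0: Σ corner-gray over 6 cells = 3128  → 1.4674
row 1: Σ corner-gray over 6 cells = 2808  → 1.3172
row 2: Σ corner-gray over 6 cells = 2388  → 1.1202
row 3: Σ corner-gray over 6 cells = 2226  → 1.0442
Σ rows: total corner-gray = 10550  → 4.9490 mm³


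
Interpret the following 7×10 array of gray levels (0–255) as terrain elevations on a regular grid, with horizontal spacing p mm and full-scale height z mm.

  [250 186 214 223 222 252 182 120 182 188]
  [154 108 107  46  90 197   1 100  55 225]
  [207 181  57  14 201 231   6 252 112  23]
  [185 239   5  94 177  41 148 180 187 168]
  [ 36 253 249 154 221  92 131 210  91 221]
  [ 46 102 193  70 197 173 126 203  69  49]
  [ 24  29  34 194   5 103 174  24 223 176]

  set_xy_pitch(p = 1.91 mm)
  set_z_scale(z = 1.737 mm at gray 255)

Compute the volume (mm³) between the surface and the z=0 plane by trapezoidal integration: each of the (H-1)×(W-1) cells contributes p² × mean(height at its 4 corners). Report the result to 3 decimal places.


height_mm = gray/255 × 1.737; cell vol = 1.91² × mean(4 corners)
unit = 1.91² × 1.737 / (4×255) = 0.0062125 mm³ per gray-sum
row 0: Σ corner-gray over 9 cells = 5387  → 33.4667
row 1: Σ corner-gray over 9 cells = 4125  → 25.6266
row 2: Σ corner-gray over 9 cells = 4833  → 30.0250
row 3: Σ corner-gray over 9 cells = 5554  → 34.5042
row 4: Σ corner-gray over 9 cells = 5420  → 33.6717
row 5: Σ corner-gray over 9 cells = 4133  → 25.6763
Σ rows: total corner-gray = 29452  → 182.9705 mm³

182.971


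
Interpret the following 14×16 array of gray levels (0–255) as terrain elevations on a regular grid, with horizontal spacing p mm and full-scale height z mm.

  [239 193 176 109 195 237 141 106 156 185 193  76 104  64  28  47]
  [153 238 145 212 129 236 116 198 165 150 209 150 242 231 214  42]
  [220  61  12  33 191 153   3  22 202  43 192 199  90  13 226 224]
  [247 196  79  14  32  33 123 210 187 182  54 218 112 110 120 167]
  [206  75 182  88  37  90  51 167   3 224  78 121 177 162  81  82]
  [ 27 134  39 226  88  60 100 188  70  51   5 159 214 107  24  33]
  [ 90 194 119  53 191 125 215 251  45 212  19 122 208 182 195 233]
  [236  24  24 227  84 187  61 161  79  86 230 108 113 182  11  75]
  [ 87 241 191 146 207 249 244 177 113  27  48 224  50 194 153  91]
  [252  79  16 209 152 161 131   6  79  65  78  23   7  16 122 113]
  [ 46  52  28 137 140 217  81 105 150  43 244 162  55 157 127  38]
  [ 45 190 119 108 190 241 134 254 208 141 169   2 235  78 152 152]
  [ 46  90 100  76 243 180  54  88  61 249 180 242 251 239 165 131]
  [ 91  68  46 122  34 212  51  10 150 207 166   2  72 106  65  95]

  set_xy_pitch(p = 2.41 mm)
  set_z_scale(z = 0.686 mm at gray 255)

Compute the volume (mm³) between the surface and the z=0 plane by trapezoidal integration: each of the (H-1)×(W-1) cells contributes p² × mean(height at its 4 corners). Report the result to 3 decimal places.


394.873

height_mm = gray/255 × 0.686; cell vol = 2.41² × mean(4 corners)
unit = 2.41² × 0.686 / (4×255) = 0.00390623 mm³ per gray-sum
row 0: Σ corner-gray over 15 cells = 9677  → 37.8006
row 1: Σ corner-gray over 15 cells = 8789  → 34.3319
row 2: Σ corner-gray over 15 cells = 7078  → 27.6483
row 3: Σ corner-gray over 15 cells = 7114  → 27.7889
row 4: Σ corner-gray over 15 cells = 6350  → 24.8046
row 5: Σ corner-gray over 15 cells = 7575  → 29.5897
row 6: Σ corner-gray over 15 cells = 8050  → 31.4452
row 7: Σ corner-gray over 15 cells = 8171  → 31.9178
row 8: Σ corner-gray over 15 cells = 7359  → 28.7460
row 9: Σ corner-gray over 15 cells = 6133  → 23.9569
row 10: Σ corner-gray over 15 cells = 8119  → 31.7147
row 11: Σ corner-gray over 15 cells = 9252  → 36.1405
row 12: Σ corner-gray over 15 cells = 7421  → 28.9881
Σ rows: total corner-gray = 101088  → 394.8732 mm³


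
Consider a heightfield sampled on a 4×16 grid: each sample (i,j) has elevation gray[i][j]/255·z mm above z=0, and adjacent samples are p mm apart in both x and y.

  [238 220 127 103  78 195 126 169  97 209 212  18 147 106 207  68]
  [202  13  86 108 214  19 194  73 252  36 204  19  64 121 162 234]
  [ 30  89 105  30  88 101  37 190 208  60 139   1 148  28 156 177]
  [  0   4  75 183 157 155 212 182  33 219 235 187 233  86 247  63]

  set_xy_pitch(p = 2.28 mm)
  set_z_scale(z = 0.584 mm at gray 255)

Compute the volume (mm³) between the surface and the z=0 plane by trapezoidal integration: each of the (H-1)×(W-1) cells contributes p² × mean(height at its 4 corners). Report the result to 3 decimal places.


height_mm = gray/255 × 0.584; cell vol = 2.28² × mean(4 corners)
unit = 2.28² × 0.584 / (4×255) = 0.00297634 mm³ per gray-sum
row 0: Σ corner-gray over 15 cells = 7900  → 23.5131
row 1: Σ corner-gray over 15 cells = 6533  → 19.4444
row 2: Σ corner-gray over 15 cells = 7446  → 22.1618
Σ rows: total corner-gray = 21879  → 65.1193 mm³

65.119


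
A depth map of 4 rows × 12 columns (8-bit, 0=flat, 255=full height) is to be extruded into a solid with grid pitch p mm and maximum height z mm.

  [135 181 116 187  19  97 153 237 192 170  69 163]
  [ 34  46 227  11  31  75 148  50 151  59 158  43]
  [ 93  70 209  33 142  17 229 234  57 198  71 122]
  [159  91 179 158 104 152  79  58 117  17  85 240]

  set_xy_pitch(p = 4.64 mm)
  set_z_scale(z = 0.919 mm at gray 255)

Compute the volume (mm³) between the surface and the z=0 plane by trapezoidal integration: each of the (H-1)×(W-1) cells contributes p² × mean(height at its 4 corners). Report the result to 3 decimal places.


height_mm = gray/255 × 0.919; cell vol = 4.64² × mean(4 corners)
unit = 4.64² × 0.919 / (4×255) = 0.0193977 mm³ per gray-sum
row 0: Σ corner-gray over 11 cells = 5129  → 99.4910
row 1: Σ corner-gray over 11 cells = 4724  → 91.6350
row 2: Σ corner-gray over 11 cells = 5214  → 101.1399
Σ rows: total corner-gray = 15067  → 292.2659 mm³

292.266


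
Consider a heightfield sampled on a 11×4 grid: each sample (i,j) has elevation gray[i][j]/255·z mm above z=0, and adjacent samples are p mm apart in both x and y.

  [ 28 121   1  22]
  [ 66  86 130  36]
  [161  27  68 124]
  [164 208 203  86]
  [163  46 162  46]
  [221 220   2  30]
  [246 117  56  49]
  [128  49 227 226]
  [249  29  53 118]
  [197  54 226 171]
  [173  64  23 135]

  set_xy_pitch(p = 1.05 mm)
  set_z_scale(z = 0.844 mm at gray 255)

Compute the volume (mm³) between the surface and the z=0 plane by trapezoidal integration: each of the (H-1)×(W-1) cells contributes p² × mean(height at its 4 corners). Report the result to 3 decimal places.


height_mm = gray/255 × 0.844; cell vol = 1.05² × mean(4 corners)
unit = 1.05² × 0.844 / (4×255) = 0.000912265 mm³ per gray-sum
row 0: Σ corner-gray over 3 cells = 828  → 0.7554
row 1: Σ corner-gray over 3 cells = 1009  → 0.9205
row 2: Σ corner-gray over 3 cells = 1547  → 1.4113
row 3: Σ corner-gray over 3 cells = 1697  → 1.5481
row 4: Σ corner-gray over 3 cells = 1320  → 1.2042
row 5: Σ corner-gray over 3 cells = 1336  → 1.2188
row 6: Σ corner-gray over 3 cells = 1547  → 1.4113
row 7: Σ corner-gray over 3 cells = 1437  → 1.3109
row 8: Σ corner-gray over 3 cells = 1459  → 1.3310
row 9: Σ corner-gray over 3 cells = 1410  → 1.2863
Σ rows: total corner-gray = 13590  → 12.3977 mm³

12.398


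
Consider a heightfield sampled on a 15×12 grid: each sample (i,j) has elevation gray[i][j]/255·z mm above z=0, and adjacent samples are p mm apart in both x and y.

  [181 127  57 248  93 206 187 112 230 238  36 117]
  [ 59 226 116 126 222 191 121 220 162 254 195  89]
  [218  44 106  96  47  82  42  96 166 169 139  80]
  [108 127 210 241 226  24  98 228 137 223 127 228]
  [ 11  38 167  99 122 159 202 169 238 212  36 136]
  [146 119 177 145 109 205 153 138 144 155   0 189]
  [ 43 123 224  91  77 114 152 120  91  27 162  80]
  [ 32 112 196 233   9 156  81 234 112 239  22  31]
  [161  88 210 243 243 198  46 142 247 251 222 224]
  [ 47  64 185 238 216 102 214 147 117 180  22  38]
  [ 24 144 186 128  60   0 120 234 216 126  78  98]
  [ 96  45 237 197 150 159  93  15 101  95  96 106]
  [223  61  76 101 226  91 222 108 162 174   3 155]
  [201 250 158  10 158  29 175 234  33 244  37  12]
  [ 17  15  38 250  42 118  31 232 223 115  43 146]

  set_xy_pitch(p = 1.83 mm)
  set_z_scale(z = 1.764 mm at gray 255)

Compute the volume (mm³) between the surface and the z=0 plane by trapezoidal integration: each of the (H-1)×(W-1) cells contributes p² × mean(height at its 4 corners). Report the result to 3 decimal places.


height_mm = gray/255 × 1.764; cell vol = 1.83² × mean(4 corners)
unit = 1.83² × 1.764 / (4×255) = 0.00579163 mm³ per gray-sum
row 0: Σ corner-gray over 11 cells = 7180  → 41.5839
row 1: Σ corner-gray over 11 cells = 6086  → 35.2478
row 2: Σ corner-gray over 11 cells = 5890  → 34.1127
row 3: Σ corner-gray over 11 cells = 6649  → 38.5085
row 4: Σ corner-gray over 11 cells = 6056  → 35.0741
row 5: Σ corner-gray over 11 cells = 5510  → 31.9119
row 6: Σ corner-gray over 11 cells = 5336  → 30.9041
row 7: Σ corner-gray over 11 cells = 7016  → 40.6341
row 8: Σ corner-gray over 11 cells = 7220  → 41.8155
row 9: Σ corner-gray over 11 cells = 5761  → 33.3656
row 10: Σ corner-gray over 11 cells = 5284  → 30.6030
row 11: Σ corner-gray over 11 cells = 5404  → 31.2980
row 12: Σ corner-gray over 11 cells = 5695  → 32.9833
row 13: Σ corner-gray over 11 cells = 5246  → 30.3829
Σ rows: total corner-gray = 84333  → 488.4253 mm³

488.425


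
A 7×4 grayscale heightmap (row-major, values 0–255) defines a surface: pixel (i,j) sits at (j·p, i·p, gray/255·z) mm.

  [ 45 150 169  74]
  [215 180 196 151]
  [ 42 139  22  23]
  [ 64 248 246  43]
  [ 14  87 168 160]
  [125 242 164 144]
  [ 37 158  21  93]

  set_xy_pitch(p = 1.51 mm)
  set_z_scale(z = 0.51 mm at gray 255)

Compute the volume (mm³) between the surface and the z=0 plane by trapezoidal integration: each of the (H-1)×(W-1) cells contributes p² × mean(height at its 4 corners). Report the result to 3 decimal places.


height_mm = gray/255 × 0.51; cell vol = 1.51² × mean(4 corners)
unit = 1.51² × 0.51 / (4×255) = 0.00114005 mm³ per gray-sum
row 0: Σ corner-gray over 3 cells = 1875  → 2.1376
row 1: Σ corner-gray over 3 cells = 1505  → 1.7158
row 2: Σ corner-gray over 3 cells = 1482  → 1.6896
row 3: Σ corner-gray over 3 cells = 1779  → 2.0281
row 4: Σ corner-gray over 3 cells = 1765  → 2.0122
row 5: Σ corner-gray over 3 cells = 1569  → 1.7887
Σ rows: total corner-gray = 9975  → 11.3720 mm³

11.372


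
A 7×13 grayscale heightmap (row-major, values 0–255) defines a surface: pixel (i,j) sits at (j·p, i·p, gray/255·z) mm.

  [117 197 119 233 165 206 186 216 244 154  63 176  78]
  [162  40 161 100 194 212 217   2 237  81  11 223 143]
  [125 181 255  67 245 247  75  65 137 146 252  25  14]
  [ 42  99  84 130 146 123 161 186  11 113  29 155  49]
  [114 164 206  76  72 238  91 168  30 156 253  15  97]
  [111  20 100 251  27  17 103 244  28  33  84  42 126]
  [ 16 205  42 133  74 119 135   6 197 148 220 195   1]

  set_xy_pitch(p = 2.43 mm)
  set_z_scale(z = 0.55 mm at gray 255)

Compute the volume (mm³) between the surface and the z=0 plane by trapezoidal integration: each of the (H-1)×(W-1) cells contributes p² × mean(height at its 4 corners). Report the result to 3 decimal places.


height_mm = gray/255 × 0.55; cell vol = 2.43² × mean(4 corners)
unit = 2.43² × 0.55 / (4×255) = 0.00318401 mm³ per gray-sum
row 0: Σ corner-gray over 12 cells = 7374  → 23.4789
row 1: Σ corner-gray over 12 cells = 6790  → 21.6195
row 2: Σ corner-gray over 12 cells = 6094  → 19.4034
row 3: Σ corner-gray over 12 cells = 5714  → 18.1935
row 4: Σ corner-gray over 12 cells = 5284  → 16.8243
row 5: Σ corner-gray over 12 cells = 5100  → 16.2385
Σ rows: total corner-gray = 36356  → 115.7580 mm³

115.758


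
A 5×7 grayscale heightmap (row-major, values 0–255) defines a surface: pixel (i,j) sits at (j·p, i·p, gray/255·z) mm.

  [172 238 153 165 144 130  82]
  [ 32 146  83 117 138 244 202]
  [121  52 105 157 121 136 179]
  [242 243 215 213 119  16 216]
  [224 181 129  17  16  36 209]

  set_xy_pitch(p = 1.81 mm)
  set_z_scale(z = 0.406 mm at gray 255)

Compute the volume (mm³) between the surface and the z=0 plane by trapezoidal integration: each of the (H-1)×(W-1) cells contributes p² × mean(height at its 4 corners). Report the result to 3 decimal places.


height_mm = gray/255 × 0.406; cell vol = 1.81² × mean(4 corners)
unit = 1.81² × 0.406 / (4×255) = 0.00130402 mm³ per gray-sum
row 0: Σ corner-gray over 6 cells = 3604  → 4.6997
row 1: Σ corner-gray over 6 cells = 3132  → 4.0842
row 2: Σ corner-gray over 6 cells = 3512  → 4.5797
row 3: Σ corner-gray over 6 cells = 3261  → 4.2524
Σ rows: total corner-gray = 13509  → 17.6160 mm³

17.616


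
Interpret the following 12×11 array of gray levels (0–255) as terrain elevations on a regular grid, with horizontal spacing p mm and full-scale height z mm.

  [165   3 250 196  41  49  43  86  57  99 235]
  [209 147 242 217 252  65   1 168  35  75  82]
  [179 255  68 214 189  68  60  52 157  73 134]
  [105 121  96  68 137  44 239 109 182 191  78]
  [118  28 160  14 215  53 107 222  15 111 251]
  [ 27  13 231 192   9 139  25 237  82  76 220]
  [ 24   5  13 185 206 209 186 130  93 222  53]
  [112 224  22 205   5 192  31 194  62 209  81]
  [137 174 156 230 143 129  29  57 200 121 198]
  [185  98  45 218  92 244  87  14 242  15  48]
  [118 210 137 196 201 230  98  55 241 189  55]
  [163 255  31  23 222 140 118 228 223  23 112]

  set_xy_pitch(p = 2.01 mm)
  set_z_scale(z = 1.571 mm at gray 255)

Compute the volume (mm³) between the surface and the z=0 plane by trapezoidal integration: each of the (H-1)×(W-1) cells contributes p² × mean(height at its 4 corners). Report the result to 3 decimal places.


351.381

height_mm = gray/255 × 1.571; cell vol = 2.01² × mean(4 corners)
unit = 2.01² × 1.571 / (4×255) = 0.00622255 mm³ per gray-sum
row 0: Σ corner-gray over 10 cells = 4743  → 29.5135
row 1: Σ corner-gray over 10 cells = 5280  → 32.8550
row 2: Σ corner-gray over 10 cells = 5142  → 31.9963
row 3: Σ corner-gray over 10 cells = 4776  → 29.7189
row 4: Σ corner-gray over 10 cells = 4474  → 27.8397
row 5: Σ corner-gray over 10 cells = 4830  → 30.0549
row 6: Σ corner-gray over 10 cells = 5056  → 31.4612
row 7: Σ corner-gray over 10 cells = 5294  → 32.9422
row 8: Σ corner-gray over 10 cells = 5156  → 32.0834
row 9: Σ corner-gray over 10 cells = 5630  → 35.0329
row 10: Σ corner-gray over 10 cells = 6088  → 37.8829
Σ rows: total corner-gray = 56469  → 351.3810 mm³


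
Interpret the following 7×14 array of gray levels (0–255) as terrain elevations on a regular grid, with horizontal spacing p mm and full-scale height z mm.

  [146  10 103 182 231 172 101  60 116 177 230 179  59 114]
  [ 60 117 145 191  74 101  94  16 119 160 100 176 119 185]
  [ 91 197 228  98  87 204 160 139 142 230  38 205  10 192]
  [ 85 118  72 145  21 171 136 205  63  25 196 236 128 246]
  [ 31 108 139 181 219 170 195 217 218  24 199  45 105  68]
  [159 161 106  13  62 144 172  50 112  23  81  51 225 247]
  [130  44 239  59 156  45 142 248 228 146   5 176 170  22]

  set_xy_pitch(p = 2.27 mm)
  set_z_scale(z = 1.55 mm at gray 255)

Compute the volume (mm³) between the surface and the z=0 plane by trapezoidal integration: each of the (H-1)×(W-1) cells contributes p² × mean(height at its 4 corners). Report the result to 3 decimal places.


316.661

height_mm = gray/255 × 1.55; cell vol = 2.27² × mean(4 corners)
unit = 2.27² × 1.55 / (4×255) = 0.00783039 mm³ per gray-sum
row 0: Σ corner-gray over 13 cells = 6569  → 51.4378
row 1: Σ corner-gray over 13 cells = 6828  → 53.4659
row 2: Σ corner-gray over 13 cells = 7122  → 55.7680
row 3: Σ corner-gray over 13 cells = 7102  → 55.6114
row 4: Σ corner-gray over 13 cells = 6545  → 51.2499
row 5: Σ corner-gray over 13 cells = 6274  → 49.1278
Σ rows: total corner-gray = 40440  → 316.6609 mm³


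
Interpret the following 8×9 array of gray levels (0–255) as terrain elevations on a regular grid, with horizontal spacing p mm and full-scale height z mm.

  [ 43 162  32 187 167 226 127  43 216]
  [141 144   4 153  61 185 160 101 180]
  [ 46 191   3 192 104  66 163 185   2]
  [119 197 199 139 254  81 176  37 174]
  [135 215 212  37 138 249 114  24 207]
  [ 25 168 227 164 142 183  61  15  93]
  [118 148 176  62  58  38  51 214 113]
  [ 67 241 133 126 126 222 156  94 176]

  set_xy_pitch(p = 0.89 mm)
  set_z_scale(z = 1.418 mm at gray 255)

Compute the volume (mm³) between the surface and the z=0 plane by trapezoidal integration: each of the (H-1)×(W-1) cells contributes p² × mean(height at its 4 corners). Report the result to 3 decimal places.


32.216

height_mm = gray/255 × 1.418; cell vol = 0.89² × mean(4 corners)
unit = 0.89² × 1.418 / (4×255) = 0.00110117 mm³ per gray-sum
row 0: Σ corner-gray over 8 cells = 4084  → 4.4972
row 1: Σ corner-gray over 8 cells = 3793  → 4.1768
row 2: Σ corner-gray over 8 cells = 4315  → 4.7516
row 3: Σ corner-gray over 8 cells = 4779  → 5.2625
row 4: Σ corner-gray over 8 cells = 4358  → 4.7989
row 5: Σ corner-gray over 8 cells = 3763  → 4.1437
row 6: Σ corner-gray over 8 cells = 4164  → 4.5853
Σ rows: total corner-gray = 29256  → 32.2160 mm³


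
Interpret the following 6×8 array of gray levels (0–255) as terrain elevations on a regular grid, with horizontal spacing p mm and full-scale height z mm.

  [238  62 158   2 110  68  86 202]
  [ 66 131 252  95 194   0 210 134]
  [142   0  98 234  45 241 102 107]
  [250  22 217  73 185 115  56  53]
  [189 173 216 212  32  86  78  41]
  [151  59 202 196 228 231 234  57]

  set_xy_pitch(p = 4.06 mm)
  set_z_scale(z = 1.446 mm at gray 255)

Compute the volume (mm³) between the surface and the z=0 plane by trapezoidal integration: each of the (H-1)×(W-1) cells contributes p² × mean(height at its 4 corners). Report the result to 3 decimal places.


424.175

height_mm = gray/255 × 1.446; cell vol = 4.06² × mean(4 corners)
unit = 4.06² × 1.446 / (4×255) = 0.0233679 mm³ per gray-sum
row 0: Σ corner-gray over 7 cells = 3376  → 78.8901
row 1: Σ corner-gray over 7 cells = 3653  → 85.3630
row 2: Σ corner-gray over 7 cells = 3328  → 77.7685
row 3: Σ corner-gray over 7 cells = 3463  → 80.9231
row 4: Σ corner-gray over 7 cells = 4332  → 101.2299
Σ rows: total corner-gray = 18152  → 424.1746 mm³


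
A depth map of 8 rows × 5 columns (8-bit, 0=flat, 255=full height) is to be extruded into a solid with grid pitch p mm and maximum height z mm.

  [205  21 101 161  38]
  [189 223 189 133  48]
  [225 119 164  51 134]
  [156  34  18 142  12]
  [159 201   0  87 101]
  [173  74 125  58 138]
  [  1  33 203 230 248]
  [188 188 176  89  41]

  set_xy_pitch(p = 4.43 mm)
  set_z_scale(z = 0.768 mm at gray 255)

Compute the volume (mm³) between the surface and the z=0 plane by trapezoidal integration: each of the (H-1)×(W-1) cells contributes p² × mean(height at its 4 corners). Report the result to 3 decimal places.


198.713

height_mm = gray/255 × 0.768; cell vol = 4.43² × mean(4 corners)
unit = 4.43² × 0.768 / (4×255) = 0.0147764 mm³ per gray-sum
row 0: Σ corner-gray over 4 cells = 2136  → 31.5624
row 1: Σ corner-gray over 4 cells = 2354  → 34.7836
row 2: Σ corner-gray over 4 cells = 1583  → 23.3910
row 3: Σ corner-gray over 4 cells = 1392  → 20.5687
row 4: Σ corner-gray over 4 cells = 1661  → 24.5436
row 5: Σ corner-gray over 4 cells = 2006  → 29.6414
row 6: Σ corner-gray over 4 cells = 2316  → 34.2221
Σ rows: total corner-gray = 13448  → 198.7130 mm³


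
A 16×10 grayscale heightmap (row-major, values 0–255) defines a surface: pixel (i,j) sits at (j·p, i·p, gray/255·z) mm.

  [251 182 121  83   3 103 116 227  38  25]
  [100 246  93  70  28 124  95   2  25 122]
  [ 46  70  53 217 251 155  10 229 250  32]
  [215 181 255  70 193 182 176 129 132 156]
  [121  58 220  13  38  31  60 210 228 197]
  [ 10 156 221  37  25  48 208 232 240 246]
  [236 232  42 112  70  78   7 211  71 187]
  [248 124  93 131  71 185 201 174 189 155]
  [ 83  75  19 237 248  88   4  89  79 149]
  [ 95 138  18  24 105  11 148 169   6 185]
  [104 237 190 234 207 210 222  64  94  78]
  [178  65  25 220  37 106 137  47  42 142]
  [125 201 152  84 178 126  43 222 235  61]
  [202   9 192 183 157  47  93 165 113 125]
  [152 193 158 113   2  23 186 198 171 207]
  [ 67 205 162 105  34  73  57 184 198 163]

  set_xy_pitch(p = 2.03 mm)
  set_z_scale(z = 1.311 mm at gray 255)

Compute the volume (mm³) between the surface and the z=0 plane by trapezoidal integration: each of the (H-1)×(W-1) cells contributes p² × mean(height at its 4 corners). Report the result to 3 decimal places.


363.165

height_mm = gray/255 × 1.311; cell vol = 2.03² × mean(4 corners)
unit = 2.03² × 1.311 / (4×255) = 0.00529657 mm³ per gray-sum
row 0: Σ corner-gray over 9 cells = 3610  → 19.1206
row 1: Σ corner-gray over 9 cells = 4136  → 21.9066
row 2: Σ corner-gray over 9 cells = 5555  → 29.4224
row 3: Σ corner-gray over 9 cells = 5041  → 26.7000
row 4: Σ corner-gray over 9 cells = 4624  → 24.4913
row 5: Σ corner-gray over 9 cells = 4659  → 24.6767
row 6: Σ corner-gray over 9 cells = 4808  → 25.4659
row 7: Σ corner-gray over 9 cells = 4649  → 24.6237
row 8: Σ corner-gray over 9 cells = 3428  → 18.1566
row 9: Σ corner-gray over 9 cells = 4616  → 24.4490
row 10: Σ corner-gray over 9 cells = 4776  → 25.2964
row 11: Σ corner-gray over 9 cells = 4346  → 23.0189
row 12: Σ corner-gray over 9 cells = 4913  → 26.0220
row 13: Σ corner-gray over 9 cells = 4692  → 24.8515
row 14: Σ corner-gray over 9 cells = 4713  → 24.9627
Σ rows: total corner-gray = 68566  → 363.1645 mm³


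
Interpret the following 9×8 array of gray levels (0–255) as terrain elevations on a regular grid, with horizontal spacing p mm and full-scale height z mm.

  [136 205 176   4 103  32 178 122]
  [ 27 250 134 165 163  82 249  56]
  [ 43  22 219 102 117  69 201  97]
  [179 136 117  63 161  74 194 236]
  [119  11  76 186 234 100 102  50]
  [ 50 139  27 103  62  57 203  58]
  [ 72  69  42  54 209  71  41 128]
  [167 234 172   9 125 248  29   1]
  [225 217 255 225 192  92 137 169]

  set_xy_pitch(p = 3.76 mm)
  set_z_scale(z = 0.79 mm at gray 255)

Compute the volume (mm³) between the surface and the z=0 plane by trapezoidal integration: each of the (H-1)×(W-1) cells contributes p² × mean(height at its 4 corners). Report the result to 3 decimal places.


height_mm = gray/255 × 0.79; cell vol = 3.76² × mean(4 corners)
unit = 3.76² × 0.79 / (4×255) = 0.0109497 mm³ per gray-sum
row 0: Σ corner-gray over 7 cells = 3823  → 41.8607
row 1: Σ corner-gray over 7 cells = 3769  → 41.2695
row 2: Σ corner-gray over 7 cells = 3505  → 38.3787
row 3: Σ corner-gray over 7 cells = 3492  → 38.2364
row 4: Σ corner-gray over 7 cells = 2877  → 31.5023
row 5: Σ corner-gray over 7 cells = 2462  → 26.9582
row 6: Σ corner-gray over 7 cells = 2974  → 32.5644
row 7: Σ corner-gray over 7 cells = 4432  → 48.5291
Σ rows: total corner-gray = 27334  → 299.2994 mm³

299.299


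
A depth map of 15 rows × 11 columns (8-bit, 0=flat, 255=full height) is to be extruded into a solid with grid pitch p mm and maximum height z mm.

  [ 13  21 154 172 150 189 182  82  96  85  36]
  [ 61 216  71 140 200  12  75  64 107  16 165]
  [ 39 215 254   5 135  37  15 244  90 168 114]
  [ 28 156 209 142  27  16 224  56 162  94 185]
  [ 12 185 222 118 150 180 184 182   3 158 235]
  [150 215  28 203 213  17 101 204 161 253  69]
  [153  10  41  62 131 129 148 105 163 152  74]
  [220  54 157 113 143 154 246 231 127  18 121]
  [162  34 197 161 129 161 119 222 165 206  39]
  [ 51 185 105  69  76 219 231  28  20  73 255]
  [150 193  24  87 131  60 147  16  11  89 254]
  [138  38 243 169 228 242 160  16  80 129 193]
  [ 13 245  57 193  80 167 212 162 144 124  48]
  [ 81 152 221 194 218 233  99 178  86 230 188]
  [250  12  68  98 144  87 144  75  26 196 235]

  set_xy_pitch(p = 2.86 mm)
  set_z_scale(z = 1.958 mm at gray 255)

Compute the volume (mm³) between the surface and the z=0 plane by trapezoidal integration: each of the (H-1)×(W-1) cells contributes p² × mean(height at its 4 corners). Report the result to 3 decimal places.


height_mm = gray/255 × 1.958; cell vol = 2.86² × mean(4 corners)
unit = 2.86² × 1.958 / (4×255) = 0.0157016 mm³ per gray-sum
row 0: Σ corner-gray over 10 cells = 4339  → 68.1293
row 1: Σ corner-gray over 10 cells = 4507  → 70.7672
row 2: Σ corner-gray over 10 cells = 4864  → 76.3727
row 3: Σ corner-gray over 10 cells = 5396  → 84.7260
row 4: Σ corner-gray over 10 cells = 6020  → 94.5238
row 5: Σ corner-gray over 10 cells = 5118  → 80.3609
row 6: Σ corner-gray over 10 cells = 4936  → 77.5032
row 7: Σ corner-gray over 10 cells = 5816  → 91.3206
row 8: Σ corner-gray over 10 cells = 5307  → 83.3285
row 9: Σ corner-gray over 10 cells = 4238  → 66.5435
row 10: Σ corner-gray over 10 cells = 4861  → 76.3256
row 11: Σ corner-gray over 10 cells = 5770  → 90.5984
row 12: Σ corner-gray over 10 cells = 6320  → 99.2343
row 13: Σ corner-gray over 10 cells = 5676  → 89.1224
Σ rows: total corner-gray = 73168  → 1148.8564 mm³

1148.856


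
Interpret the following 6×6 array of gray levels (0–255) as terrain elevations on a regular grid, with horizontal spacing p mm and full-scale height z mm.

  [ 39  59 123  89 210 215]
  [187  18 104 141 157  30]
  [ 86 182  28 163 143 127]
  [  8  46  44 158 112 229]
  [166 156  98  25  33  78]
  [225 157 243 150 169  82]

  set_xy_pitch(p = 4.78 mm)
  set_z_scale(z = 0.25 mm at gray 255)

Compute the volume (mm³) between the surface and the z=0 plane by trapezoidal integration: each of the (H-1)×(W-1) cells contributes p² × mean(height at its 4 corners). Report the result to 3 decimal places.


62.805

height_mm = gray/255 × 0.25; cell vol = 4.78² × mean(4 corners)
unit = 4.78² × 0.25 / (4×255) = 0.0056001 mm³ per gray-sum
row 0: Σ corner-gray over 5 cells = 2273  → 12.7290
row 1: Σ corner-gray over 5 cells = 2302  → 12.8914
row 2: Σ corner-gray over 5 cells = 2202  → 12.3314
row 3: Σ corner-gray over 5 cells = 1825  → 10.2202
row 4: Σ corner-gray over 5 cells = 2613  → 14.6331
Σ rows: total corner-gray = 11215  → 62.8051 mm³


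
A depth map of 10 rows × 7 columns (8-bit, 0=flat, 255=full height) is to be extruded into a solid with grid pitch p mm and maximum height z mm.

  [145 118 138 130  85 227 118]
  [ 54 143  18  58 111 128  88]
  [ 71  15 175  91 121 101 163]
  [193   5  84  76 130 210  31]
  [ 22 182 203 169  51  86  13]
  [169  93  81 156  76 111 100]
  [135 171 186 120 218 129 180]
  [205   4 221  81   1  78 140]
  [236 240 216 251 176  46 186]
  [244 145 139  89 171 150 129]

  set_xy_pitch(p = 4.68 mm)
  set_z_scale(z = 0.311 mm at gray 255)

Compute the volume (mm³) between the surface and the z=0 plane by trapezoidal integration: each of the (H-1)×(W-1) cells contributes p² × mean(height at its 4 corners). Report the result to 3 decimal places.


height_mm = gray/255 × 0.311; cell vol = 4.68² × mean(4 corners)
unit = 4.68² × 0.311 / (4×255) = 0.00667808 mm³ per gray-sum
row 0: Σ corner-gray over 6 cells = 2717  → 18.1444
row 1: Σ corner-gray over 6 cells = 2298  → 15.3462
row 2: Σ corner-gray over 6 cells = 2474  → 16.5216
row 3: Σ corner-gray over 6 cells = 2651  → 17.7036
row 4: Σ corner-gray over 6 cells = 2720  → 18.1644
row 5: Σ corner-gray over 6 cells = 3266  → 21.8106
row 6: Σ corner-gray over 6 cells = 3078  → 20.5551
row 7: Σ corner-gray over 6 cells = 3395  → 22.6721
row 8: Σ corner-gray over 6 cells = 4041  → 26.9861
Σ rows: total corner-gray = 26640  → 177.9042 mm³

177.904


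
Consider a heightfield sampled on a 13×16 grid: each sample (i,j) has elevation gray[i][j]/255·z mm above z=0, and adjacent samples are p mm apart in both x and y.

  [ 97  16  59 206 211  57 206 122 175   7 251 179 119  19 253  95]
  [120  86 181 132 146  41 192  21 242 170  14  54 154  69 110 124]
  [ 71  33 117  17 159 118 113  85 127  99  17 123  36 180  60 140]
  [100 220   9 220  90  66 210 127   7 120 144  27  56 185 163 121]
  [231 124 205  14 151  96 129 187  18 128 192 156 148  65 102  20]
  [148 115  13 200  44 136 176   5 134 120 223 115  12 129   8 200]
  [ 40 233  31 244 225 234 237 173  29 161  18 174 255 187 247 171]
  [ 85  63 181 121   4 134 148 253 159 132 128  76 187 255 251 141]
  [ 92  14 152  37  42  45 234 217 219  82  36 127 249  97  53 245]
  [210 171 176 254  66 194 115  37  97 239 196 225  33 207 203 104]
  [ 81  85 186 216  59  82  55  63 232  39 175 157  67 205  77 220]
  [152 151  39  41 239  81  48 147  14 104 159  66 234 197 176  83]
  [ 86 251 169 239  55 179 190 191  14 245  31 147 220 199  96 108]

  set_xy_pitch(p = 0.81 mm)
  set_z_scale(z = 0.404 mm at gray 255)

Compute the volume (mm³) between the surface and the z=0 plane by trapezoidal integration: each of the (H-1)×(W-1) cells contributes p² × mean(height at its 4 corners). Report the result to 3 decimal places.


height_mm = gray/255 × 0.404; cell vol = 0.81² × mean(4 corners)
unit = 0.81² × 0.404 / (4×255) = 0.000259867 mm³ per gray-sum
row 0: Σ corner-gray over 15 cells = 7420  → 1.9282
row 1: Σ corner-gray over 15 cells = 6247  → 1.6234
row 2: Σ corner-gray over 15 cells = 6288  → 1.6340
row 3: Σ corner-gray over 15 cells = 7190  → 1.8684
row 4: Σ corner-gray over 15 cells = 6889  → 1.7902
row 5: Σ corner-gray over 15 cells = 8315  → 2.1608
row 6: Σ corner-gray over 15 cells = 9517  → 2.4732
row 7: Σ corner-gray over 15 cells = 7955  → 2.0672
row 8: Σ corner-gray over 15 cells = 8285  → 2.1530
row 9: Σ corner-gray over 15 cells = 8437  → 2.1925
row 10: Σ corner-gray over 15 cells = 7324  → 1.9033
row 11: Σ corner-gray over 15 cells = 8273  → 2.1499
Σ rows: total corner-gray = 92140  → 23.9442 mm³

23.944


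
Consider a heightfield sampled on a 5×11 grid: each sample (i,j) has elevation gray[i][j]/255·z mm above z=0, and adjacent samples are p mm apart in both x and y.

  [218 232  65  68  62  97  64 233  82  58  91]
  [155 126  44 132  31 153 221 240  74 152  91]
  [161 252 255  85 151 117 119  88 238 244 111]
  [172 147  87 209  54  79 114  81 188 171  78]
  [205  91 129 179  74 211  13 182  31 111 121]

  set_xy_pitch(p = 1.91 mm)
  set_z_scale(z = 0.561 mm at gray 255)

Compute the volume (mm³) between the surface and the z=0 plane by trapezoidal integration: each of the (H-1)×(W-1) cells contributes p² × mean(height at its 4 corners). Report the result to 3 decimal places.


43.225

height_mm = gray/255 × 0.561; cell vol = 1.91² × mean(4 corners)
unit = 1.91² × 0.561 / (4×255) = 0.00200645 mm³ per gray-sum
row 0: Σ corner-gray over 10 cells = 4823  → 9.6771
row 1: Σ corner-gray over 10 cells = 5962  → 11.9625
row 2: Σ corner-gray over 10 cells = 5880  → 11.7980
row 3: Σ corner-gray over 10 cells = 4878  → 9.7875
Σ rows: total corner-gray = 21543  → 43.2251 mm³


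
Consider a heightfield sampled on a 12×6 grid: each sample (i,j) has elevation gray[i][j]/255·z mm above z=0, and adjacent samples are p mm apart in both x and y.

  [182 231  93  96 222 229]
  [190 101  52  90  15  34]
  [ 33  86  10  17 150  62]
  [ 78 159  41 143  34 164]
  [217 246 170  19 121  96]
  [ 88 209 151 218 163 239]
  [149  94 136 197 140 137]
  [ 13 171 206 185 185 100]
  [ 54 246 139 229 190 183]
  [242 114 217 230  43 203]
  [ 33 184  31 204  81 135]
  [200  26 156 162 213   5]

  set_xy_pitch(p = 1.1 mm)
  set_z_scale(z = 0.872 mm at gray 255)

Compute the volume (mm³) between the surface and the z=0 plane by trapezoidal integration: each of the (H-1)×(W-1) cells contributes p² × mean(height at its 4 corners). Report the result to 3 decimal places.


height_mm = gray/255 × 0.872; cell vol = 1.1² × mean(4 corners)
unit = 1.1² × 0.872 / (4×255) = 0.00103443 mm³ per gray-sum
row 0: Σ corner-gray over 5 cells = 2435  → 2.5188
row 1: Σ corner-gray over 5 cells = 1361  → 1.4079
row 2: Σ corner-gray over 5 cells = 1617  → 1.6727
row 3: Σ corner-gray over 5 cells = 2421  → 2.5044
row 4: Σ corner-gray over 5 cells = 3234  → 3.3454
row 5: Σ corner-gray over 5 cells = 3229  → 3.3402
row 6: Σ corner-gray over 5 cells = 3027  → 3.1312
row 7: Σ corner-gray over 5 cells = 3452  → 3.5709
row 8: Σ corner-gray over 5 cells = 3498  → 3.6184
row 9: Σ corner-gray over 5 cells = 2821  → 2.9181
row 10: Σ corner-gray over 5 cells = 2487  → 2.5726
Σ rows: total corner-gray = 29582  → 30.6005 mm³

30.601


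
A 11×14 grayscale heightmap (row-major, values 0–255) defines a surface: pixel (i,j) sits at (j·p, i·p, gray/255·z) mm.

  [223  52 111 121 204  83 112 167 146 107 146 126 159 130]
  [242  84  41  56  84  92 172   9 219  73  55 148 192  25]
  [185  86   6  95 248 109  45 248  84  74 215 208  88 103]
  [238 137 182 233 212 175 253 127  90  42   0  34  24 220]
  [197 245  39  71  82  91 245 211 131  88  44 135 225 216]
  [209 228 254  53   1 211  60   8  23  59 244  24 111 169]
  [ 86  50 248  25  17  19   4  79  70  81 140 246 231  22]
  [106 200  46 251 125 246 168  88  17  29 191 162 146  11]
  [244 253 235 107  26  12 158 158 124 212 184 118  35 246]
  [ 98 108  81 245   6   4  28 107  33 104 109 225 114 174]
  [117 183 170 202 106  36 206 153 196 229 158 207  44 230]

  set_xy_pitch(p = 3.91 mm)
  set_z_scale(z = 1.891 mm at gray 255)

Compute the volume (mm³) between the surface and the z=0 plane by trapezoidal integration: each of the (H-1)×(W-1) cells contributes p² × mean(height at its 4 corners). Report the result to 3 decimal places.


height_mm = gray/255 × 1.891; cell vol = 3.91² × mean(4 corners)
unit = 3.91² × 1.891 / (4×255) = 0.0283429 mm³ per gray-sum
row 0: Σ corner-gray over 13 cells = 6138  → 173.9690
row 1: Σ corner-gray over 13 cells = 6017  → 170.5395
row 2: Σ corner-gray over 13 cells = 6776  → 192.0518
row 3: Σ corner-gray over 13 cells = 7103  → 201.3199
row 4: Σ corner-gray over 13 cells = 6557  → 185.8446
row 5: Σ corner-gray over 13 cells = 5458  → 154.6958
row 6: Σ corner-gray over 13 cells = 5983  → 169.5758
row 7: Σ corner-gray over 13 cells = 7189  → 203.7574
row 8: Σ corner-gray over 13 cells = 6334  → 179.5242
row 9: Σ corner-gray over 13 cells = 6727  → 190.6629
Σ rows: total corner-gray = 64282  → 1821.9408 mm³

1821.941


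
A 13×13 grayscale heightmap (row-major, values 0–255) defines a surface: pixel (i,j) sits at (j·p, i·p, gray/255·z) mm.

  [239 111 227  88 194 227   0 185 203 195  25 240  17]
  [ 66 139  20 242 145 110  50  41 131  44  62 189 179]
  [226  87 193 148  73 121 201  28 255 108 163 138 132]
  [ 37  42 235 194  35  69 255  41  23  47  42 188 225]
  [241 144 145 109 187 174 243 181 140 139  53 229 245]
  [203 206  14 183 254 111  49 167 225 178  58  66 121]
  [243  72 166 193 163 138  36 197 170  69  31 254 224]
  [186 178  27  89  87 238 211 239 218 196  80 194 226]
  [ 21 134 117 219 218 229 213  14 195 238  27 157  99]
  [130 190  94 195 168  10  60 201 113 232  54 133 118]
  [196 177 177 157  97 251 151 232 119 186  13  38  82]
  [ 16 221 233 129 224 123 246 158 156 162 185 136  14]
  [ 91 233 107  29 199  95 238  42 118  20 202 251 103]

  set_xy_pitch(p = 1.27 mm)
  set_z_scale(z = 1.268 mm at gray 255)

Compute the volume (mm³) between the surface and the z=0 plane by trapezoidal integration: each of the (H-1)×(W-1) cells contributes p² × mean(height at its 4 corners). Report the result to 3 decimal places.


height_mm = gray/255 × 1.268; cell vol = 1.27² × mean(4 corners)
unit = 1.27² × 1.268 / (4×255) = 0.00200506 mm³ per gray-sum
row 0: Σ corner-gray over 12 cells = 6237  → 12.5055
row 1: Σ corner-gray over 12 cells = 5979  → 11.9882
row 2: Σ corner-gray over 12 cells = 5992  → 12.0143
row 3: Σ corner-gray over 12 cells = 6578  → 13.1893
row 4: Σ corner-gray over 12 cells = 7320  → 14.6770
row 5: Σ corner-gray over 12 cells = 6791  → 13.6163
row 6: Σ corner-gray over 12 cells = 7371  → 14.7793
row 7: Σ corner-gray over 12 cells = 7568  → 15.1743
row 8: Σ corner-gray over 12 cells = 6790  → 13.6143
row 9: Σ corner-gray over 12 cells = 6622  → 13.2775
row 10: Σ corner-gray over 12 cells = 7450  → 14.9377
row 11: Σ corner-gray over 12 cells = 7238  → 14.5126
Σ rows: total corner-gray = 81936  → 164.2863 mm³

164.286


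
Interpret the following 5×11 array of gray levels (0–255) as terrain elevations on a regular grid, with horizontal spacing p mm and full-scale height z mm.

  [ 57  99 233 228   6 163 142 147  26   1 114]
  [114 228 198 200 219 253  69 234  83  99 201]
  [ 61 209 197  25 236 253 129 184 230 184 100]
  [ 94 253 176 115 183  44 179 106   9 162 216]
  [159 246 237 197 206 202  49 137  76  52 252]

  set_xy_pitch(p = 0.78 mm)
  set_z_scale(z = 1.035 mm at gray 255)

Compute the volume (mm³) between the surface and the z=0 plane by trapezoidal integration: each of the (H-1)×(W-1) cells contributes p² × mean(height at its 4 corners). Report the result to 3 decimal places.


height_mm = gray/255 × 1.035; cell vol = 0.78² × mean(4 corners)
unit = 0.78² × 1.035 / (4×255) = 0.000617347 mm³ per gray-sum
row 0: Σ corner-gray over 10 cells = 5742  → 3.5448
row 1: Σ corner-gray over 10 cells = 6936  → 4.2819
row 2: Σ corner-gray over 10 cells = 6219  → 3.8393
row 3: Σ corner-gray over 10 cells = 5979  → 3.6911
Σ rows: total corner-gray = 24876  → 15.3571 mm³

15.357
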